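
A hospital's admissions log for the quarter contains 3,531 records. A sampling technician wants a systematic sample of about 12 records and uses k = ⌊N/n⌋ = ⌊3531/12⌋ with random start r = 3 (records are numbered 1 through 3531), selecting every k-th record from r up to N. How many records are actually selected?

k = ⌊3531/12⌋ = 294
Achieved size = ⌊(3531 − 3)/294⌋ + 1 = ⌊3528/294⌋ + 1 = 12 + 1 = 13
(last selection: 3 + 12×294 = 3531 ≤ 3531; next would be 3825 > 3531)

13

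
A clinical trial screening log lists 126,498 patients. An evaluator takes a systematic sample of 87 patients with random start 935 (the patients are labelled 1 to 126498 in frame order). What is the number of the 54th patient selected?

77997

k = 126498/87 = 1454
54th selection = r + (54−1)·k = 935 + 53×1454 = 935 + 77062 = 77997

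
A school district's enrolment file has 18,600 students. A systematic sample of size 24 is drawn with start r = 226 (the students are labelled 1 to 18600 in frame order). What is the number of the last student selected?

18051

k = 18600/24 = 775
24th selection = r + (24−1)·k = 226 + 23×775 = 226 + 17825 = 18051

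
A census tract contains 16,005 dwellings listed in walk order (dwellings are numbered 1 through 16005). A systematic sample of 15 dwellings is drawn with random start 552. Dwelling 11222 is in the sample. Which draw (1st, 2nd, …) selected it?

11

k = 16005/15 = 1067
position = (11222 − 552)/1067 + 1 = 10670/1067 + 1 = 10 + 1 = 11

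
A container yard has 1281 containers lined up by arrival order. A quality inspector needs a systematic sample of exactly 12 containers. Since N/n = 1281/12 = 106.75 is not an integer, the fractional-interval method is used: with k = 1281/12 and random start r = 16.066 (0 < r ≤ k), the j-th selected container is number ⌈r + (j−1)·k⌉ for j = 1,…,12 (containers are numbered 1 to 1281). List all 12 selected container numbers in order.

j=1: r + 0k = 16.066 → ⌈·⌉ = 17
j=2: r + 1k = 122.816 → ⌈·⌉ = 123
j=3: r + 2k = 229.566 → ⌈·⌉ = 230
j=4: r + 3k = 336.316 → ⌈·⌉ = 337
j=5: r + 4k = 443.066 → ⌈·⌉ = 444
j=6: r + 5k = 549.816 → ⌈·⌉ = 550
j=7: r + 6k = 656.566 → ⌈·⌉ = 657
j=8: r + 7k = 763.316 → ⌈·⌉ = 764
j=9: r + 8k = 870.066 → ⌈·⌉ = 871
j=10: r + 9k = 976.816 → ⌈·⌉ = 977
j=11: r + 10k = 1083.566 → ⌈·⌉ = 1084
j=12: r + 11k = 1190.316 → ⌈·⌉ = 1191

17, 123, 230, 337, 444, 550, 657, 764, 871, 977, 1084, 1191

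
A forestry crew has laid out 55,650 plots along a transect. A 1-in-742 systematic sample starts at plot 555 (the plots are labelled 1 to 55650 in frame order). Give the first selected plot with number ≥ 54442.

54721

k = 742
Steps past start: ⌈(54442 − 555)/742⌉ = ⌈53887/742⌉ = 73
Selected plot: 555 + 73×742 = 54721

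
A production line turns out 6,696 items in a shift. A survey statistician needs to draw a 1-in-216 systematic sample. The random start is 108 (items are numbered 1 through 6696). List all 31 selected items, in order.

item 1: 108
item 2: 108 + 216 = 324
item 3: 324 + 216 = 540
item 4: 540 + 216 = 756
item 5: 756 + 216 = 972
item 6: 972 + 216 = 1188
item 7: 1188 + 216 = 1404
item 8: 1404 + 216 = 1620
item 9: 1620 + 216 = 1836
item 10: 1836 + 216 = 2052
item 11: 2052 + 216 = 2268
item 12: 2268 + 216 = 2484
item 13: 2484 + 216 = 2700
item 14: 2700 + 216 = 2916
item 15: 2916 + 216 = 3132
item 16: 3132 + 216 = 3348
item 17: 3348 + 216 = 3564
item 18: 3564 + 216 = 3780
item 19: 3780 + 216 = 3996
item 20: 3996 + 216 = 4212
item 21: 4212 + 216 = 4428
item 22: 4428 + 216 = 4644
item 23: 4644 + 216 = 4860
item 24: 4860 + 216 = 5076
item 25: 5076 + 216 = 5292
item 26: 5292 + 216 = 5508
item 27: 5508 + 216 = 5724
item 28: 5724 + 216 = 5940
item 29: 5940 + 216 = 6156
item 30: 6156 + 216 = 6372
item 31: 6372 + 216 = 6588

108, 324, 540, 756, 972, 1188, 1404, 1620, 1836, 2052, 2268, 2484, 2700, 2916, 3132, 3348, 3564, 3780, 3996, 4212, 4428, 4644, 4860, 5076, 5292, 5508, 5724, 5940, 6156, 6372, 6588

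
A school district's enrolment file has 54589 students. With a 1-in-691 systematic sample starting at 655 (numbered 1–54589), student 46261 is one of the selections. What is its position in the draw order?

67

k = 691
position = (46261 − 655)/691 + 1 = 45606/691 + 1 = 66 + 1 = 67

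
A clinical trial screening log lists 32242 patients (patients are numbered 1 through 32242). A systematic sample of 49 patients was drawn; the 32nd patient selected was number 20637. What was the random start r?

239

k = 32242/49 = 658
r = 20637 − (32−1)×658 = 20637 − 20398 = 239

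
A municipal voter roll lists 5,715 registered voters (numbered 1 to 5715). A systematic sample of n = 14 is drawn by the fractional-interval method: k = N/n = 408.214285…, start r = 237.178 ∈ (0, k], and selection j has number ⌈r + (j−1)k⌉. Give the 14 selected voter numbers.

238, 646, 1054, 1462, 1871, 2279, 2687, 3095, 3503, 3912, 4320, 4728, 5136, 5544

j=1: r + 0k = 237.178 → ⌈·⌉ = 238
j=2: r + 1k = 645.392285… → ⌈·⌉ = 646
j=3: r + 2k = 1053.606571… → ⌈·⌉ = 1054
j=4: r + 3k = 1461.820857… → ⌈·⌉ = 1462
j=5: r + 4k = 1870.035142… → ⌈·⌉ = 1871
j=6: r + 5k = 2278.249428… → ⌈·⌉ = 2279
j=7: r + 6k = 2686.463714… → ⌈·⌉ = 2687
j=8: r + 7k = 3094.678 → ⌈·⌉ = 3095
j=9: r + 8k = 3502.892285… → ⌈·⌉ = 3503
j=10: r + 9k = 3911.106571… → ⌈·⌉ = 3912
j=11: r + 10k = 4319.320857… → ⌈·⌉ = 4320
j=12: r + 11k = 4727.535142… → ⌈·⌉ = 4728
j=13: r + 12k = 5135.749428… → ⌈·⌉ = 5136
j=14: r + 13k = 5543.963714… → ⌈·⌉ = 5544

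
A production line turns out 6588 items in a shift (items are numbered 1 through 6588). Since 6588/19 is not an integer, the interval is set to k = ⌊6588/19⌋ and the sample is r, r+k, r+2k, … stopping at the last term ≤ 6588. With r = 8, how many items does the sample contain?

20

k = ⌊6588/19⌋ = 346
Achieved size = ⌊(6588 − 8)/346⌋ + 1 = ⌊6580/346⌋ + 1 = 19 + 1 = 20
(last selection: 8 + 19×346 = 6582 ≤ 6588; next would be 6928 > 6588)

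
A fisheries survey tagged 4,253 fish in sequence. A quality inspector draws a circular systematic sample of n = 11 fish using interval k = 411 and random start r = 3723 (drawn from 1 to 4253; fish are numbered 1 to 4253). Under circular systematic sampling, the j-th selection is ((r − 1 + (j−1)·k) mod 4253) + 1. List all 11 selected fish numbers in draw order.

Selection 1: 3723
Selection 2: 3723 + 411 = 4134
Selection 3: 4134 + 411 = 4545 → 4545 − 4253 = 292
Selection 4: 292 + 411 = 703
Selection 5: 703 + 411 = 1114
Selection 6: 1114 + 411 = 1525
Selection 7: 1525 + 411 = 1936
Selection 8: 1936 + 411 = 2347
Selection 9: 2347 + 411 = 2758
Selection 10: 2758 + 411 = 3169
Selection 11: 3169 + 411 = 3580

3723, 4134, 292, 703, 1114, 1525, 1936, 2347, 2758, 3169, 3580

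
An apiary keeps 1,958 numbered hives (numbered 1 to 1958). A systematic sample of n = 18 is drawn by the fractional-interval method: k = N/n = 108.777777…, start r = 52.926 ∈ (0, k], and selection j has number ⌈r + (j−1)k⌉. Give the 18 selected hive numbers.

j=1: r + 0k = 52.926 → ⌈·⌉ = 53
j=2: r + 1k = 161.703777… → ⌈·⌉ = 162
j=3: r + 2k = 270.481555… → ⌈·⌉ = 271
j=4: r + 3k = 379.259333… → ⌈·⌉ = 380
j=5: r + 4k = 488.037111… → ⌈·⌉ = 489
j=6: r + 5k = 596.814888… → ⌈·⌉ = 597
j=7: r + 6k = 705.592666… → ⌈·⌉ = 706
j=8: r + 7k = 814.370444… → ⌈·⌉ = 815
j=9: r + 8k = 923.148222… → ⌈·⌉ = 924
j=10: r + 9k = 1031.926 → ⌈·⌉ = 1032
j=11: r + 10k = 1140.703777… → ⌈·⌉ = 1141
j=12: r + 11k = 1249.481555… → ⌈·⌉ = 1250
j=13: r + 12k = 1358.259333… → ⌈·⌉ = 1359
j=14: r + 13k = 1467.037111… → ⌈·⌉ = 1468
j=15: r + 14k = 1575.814888… → ⌈·⌉ = 1576
j=16: r + 15k = 1684.592666… → ⌈·⌉ = 1685
j=17: r + 16k = 1793.370444… → ⌈·⌉ = 1794
j=18: r + 17k = 1902.148222… → ⌈·⌉ = 1903

53, 162, 271, 380, 489, 597, 706, 815, 924, 1032, 1141, 1250, 1359, 1468, 1576, 1685, 1794, 1903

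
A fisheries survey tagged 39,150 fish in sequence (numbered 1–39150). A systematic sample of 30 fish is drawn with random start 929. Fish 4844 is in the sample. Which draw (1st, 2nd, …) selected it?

4

k = 39150/30 = 1305
position = (4844 − 929)/1305 + 1 = 3915/1305 + 1 = 3 + 1 = 4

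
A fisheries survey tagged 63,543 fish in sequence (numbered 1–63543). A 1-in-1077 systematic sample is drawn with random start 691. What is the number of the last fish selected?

k = 1077
59th selection = r + (59−1)·k = 691 + 58×1077 = 691 + 62466 = 63157

63157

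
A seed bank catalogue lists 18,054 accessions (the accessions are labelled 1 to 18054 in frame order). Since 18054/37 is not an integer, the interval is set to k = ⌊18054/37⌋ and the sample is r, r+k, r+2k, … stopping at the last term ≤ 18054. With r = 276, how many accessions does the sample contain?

37

k = ⌊18054/37⌋ = 487
Achieved size = ⌊(18054 − 276)/487⌋ + 1 = ⌊17778/487⌋ + 1 = 36 + 1 = 37
(last selection: 276 + 36×487 = 17808 ≤ 18054; next would be 18295 > 18054)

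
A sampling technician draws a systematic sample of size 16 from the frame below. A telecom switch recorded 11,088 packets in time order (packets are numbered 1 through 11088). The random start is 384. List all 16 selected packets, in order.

384, 1077, 1770, 2463, 3156, 3849, 4542, 5235, 5928, 6621, 7314, 8007, 8700, 9393, 10086, 10779

k = N/n = 11088/16 = 693
packet 1: 384
packet 2: 384 + 693 = 1077
packet 3: 1077 + 693 = 1770
packet 4: 1770 + 693 = 2463
packet 5: 2463 + 693 = 3156
packet 6: 3156 + 693 = 3849
packet 7: 3849 + 693 = 4542
packet 8: 4542 + 693 = 5235
packet 9: 5235 + 693 = 5928
packet 10: 5928 + 693 = 6621
packet 11: 6621 + 693 = 7314
packet 12: 7314 + 693 = 8007
packet 13: 8007 + 693 = 8700
packet 14: 8700 + 693 = 9393
packet 15: 9393 + 693 = 10086
packet 16: 10086 + 693 = 10779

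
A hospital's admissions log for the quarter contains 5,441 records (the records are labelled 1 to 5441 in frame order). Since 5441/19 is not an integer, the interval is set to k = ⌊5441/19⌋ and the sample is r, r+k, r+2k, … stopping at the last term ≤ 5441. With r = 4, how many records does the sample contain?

20

k = ⌊5441/19⌋ = 286
Achieved size = ⌊(5441 − 4)/286⌋ + 1 = ⌊5437/286⌋ + 1 = 19 + 1 = 20
(last selection: 4 + 19×286 = 5438 ≤ 5441; next would be 5724 > 5441)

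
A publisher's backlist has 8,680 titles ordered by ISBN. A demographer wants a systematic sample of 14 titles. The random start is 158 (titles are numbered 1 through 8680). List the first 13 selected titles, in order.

158, 778, 1398, 2018, 2638, 3258, 3878, 4498, 5118, 5738, 6358, 6978, 7598

k = N/n = 8680/14 = 620
title 1: 158
title 2: 158 + 620 = 778
title 3: 778 + 620 = 1398
title 4: 1398 + 620 = 2018
title 5: 2018 + 620 = 2638
title 6: 2638 + 620 = 3258
title 7: 3258 + 620 = 3878
title 8: 3878 + 620 = 4498
title 9: 4498 + 620 = 5118
title 10: 5118 + 620 = 5738
title 11: 5738 + 620 = 6358
title 12: 6358 + 620 = 6978
title 13: 6978 + 620 = 7598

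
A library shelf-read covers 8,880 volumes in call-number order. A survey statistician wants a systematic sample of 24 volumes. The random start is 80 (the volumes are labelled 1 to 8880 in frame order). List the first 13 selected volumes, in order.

80, 450, 820, 1190, 1560, 1930, 2300, 2670, 3040, 3410, 3780, 4150, 4520

k = N/n = 8880/24 = 370
volume 1: 80
volume 2: 80 + 370 = 450
volume 3: 450 + 370 = 820
volume 4: 820 + 370 = 1190
volume 5: 1190 + 370 = 1560
volume 6: 1560 + 370 = 1930
volume 7: 1930 + 370 = 2300
volume 8: 2300 + 370 = 2670
volume 9: 2670 + 370 = 3040
volume 10: 3040 + 370 = 3410
volume 11: 3410 + 370 = 3780
volume 12: 3780 + 370 = 4150
volume 13: 4150 + 370 = 4520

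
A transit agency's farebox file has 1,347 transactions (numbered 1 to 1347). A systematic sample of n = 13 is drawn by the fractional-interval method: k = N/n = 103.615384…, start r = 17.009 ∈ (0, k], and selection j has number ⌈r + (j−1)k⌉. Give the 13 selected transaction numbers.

18, 121, 225, 328, 432, 536, 639, 743, 846, 950, 1054, 1157, 1261

j=1: r + 0k = 17.009 → ⌈·⌉ = 18
j=2: r + 1k = 120.624384… → ⌈·⌉ = 121
j=3: r + 2k = 224.239769… → ⌈·⌉ = 225
j=4: r + 3k = 327.855153… → ⌈·⌉ = 328
j=5: r + 4k = 431.470538… → ⌈·⌉ = 432
j=6: r + 5k = 535.085923… → ⌈·⌉ = 536
j=7: r + 6k = 638.701307… → ⌈·⌉ = 639
j=8: r + 7k = 742.316692… → ⌈·⌉ = 743
j=9: r + 8k = 845.932076… → ⌈·⌉ = 846
j=10: r + 9k = 949.547461… → ⌈·⌉ = 950
j=11: r + 10k = 1053.162846… → ⌈·⌉ = 1054
j=12: r + 11k = 1156.778230… → ⌈·⌉ = 1157
j=13: r + 12k = 1260.393615… → ⌈·⌉ = 1261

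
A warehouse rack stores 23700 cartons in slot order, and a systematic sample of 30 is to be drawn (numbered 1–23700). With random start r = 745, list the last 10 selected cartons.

16545, 17335, 18125, 18915, 19705, 20495, 21285, 22075, 22865, 23655

k = N/n = 23700/30 = 790
21st selection = 745 + 20×790 = 16545
22nd: 16545 + 790 = 17335
23rd: 17335 + 790 = 18125
24th: 18125 + 790 = 18915
25th: 18915 + 790 = 19705
26th: 19705 + 790 = 20495
27th: 20495 + 790 = 21285
28th: 21285 + 790 = 22075
29th: 22075 + 790 = 22865
30th: 22865 + 790 = 23655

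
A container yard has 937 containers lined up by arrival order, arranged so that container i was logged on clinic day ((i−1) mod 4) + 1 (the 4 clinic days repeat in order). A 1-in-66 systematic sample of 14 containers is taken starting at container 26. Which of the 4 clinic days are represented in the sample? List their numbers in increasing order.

Consecutive selections differ by k = 66, so their clinic day numbers differ by 66 mod 4 = 2.
gcd(66, 4) = 2, so the sample visits 4/2 = 2 distinct residues mod 4.
Start 26 is clinic day 2; the clinic days hit are 2, 4.

2, 4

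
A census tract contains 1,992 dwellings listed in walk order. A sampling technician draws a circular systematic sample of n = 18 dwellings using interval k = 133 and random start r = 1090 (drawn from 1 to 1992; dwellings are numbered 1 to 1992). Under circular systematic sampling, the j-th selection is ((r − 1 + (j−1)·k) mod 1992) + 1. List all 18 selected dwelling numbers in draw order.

1090, 1223, 1356, 1489, 1622, 1755, 1888, 29, 162, 295, 428, 561, 694, 827, 960, 1093, 1226, 1359

Selection 1: 1090
Selection 2: 1090 + 133 = 1223
Selection 3: 1223 + 133 = 1356
Selection 4: 1356 + 133 = 1489
Selection 5: 1489 + 133 = 1622
Selection 6: 1622 + 133 = 1755
Selection 7: 1755 + 133 = 1888
Selection 8: 1888 + 133 = 2021 → 2021 − 1992 = 29
Selection 9: 29 + 133 = 162
Selection 10: 162 + 133 = 295
Selection 11: 295 + 133 = 428
Selection 12: 428 + 133 = 561
Selection 13: 561 + 133 = 694
Selection 14: 694 + 133 = 827
Selection 15: 827 + 133 = 960
Selection 16: 960 + 133 = 1093
Selection 17: 1093 + 133 = 1226
Selection 18: 1226 + 133 = 1359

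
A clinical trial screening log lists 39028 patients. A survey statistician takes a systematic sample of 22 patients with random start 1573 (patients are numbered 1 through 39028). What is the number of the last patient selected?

k = 39028/22 = 1774
22nd selection = r + (22−1)·k = 1573 + 21×1774 = 1573 + 37254 = 38827

38827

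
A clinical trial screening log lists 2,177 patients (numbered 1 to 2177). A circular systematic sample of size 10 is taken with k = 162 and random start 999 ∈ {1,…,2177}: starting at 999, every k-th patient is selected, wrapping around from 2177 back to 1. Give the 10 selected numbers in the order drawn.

Selection 1: 999
Selection 2: 999 + 162 = 1161
Selection 3: 1161 + 162 = 1323
Selection 4: 1323 + 162 = 1485
Selection 5: 1485 + 162 = 1647
Selection 6: 1647 + 162 = 1809
Selection 7: 1809 + 162 = 1971
Selection 8: 1971 + 162 = 2133
Selection 9: 2133 + 162 = 2295 → 2295 − 2177 = 118
Selection 10: 118 + 162 = 280

999, 1161, 1323, 1485, 1647, 1809, 1971, 2133, 118, 280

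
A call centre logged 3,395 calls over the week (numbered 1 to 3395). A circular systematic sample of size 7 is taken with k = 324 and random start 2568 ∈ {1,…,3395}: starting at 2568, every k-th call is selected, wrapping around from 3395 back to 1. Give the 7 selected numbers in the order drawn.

2568, 2892, 3216, 145, 469, 793, 1117

Selection 1: 2568
Selection 2: 2568 + 324 = 2892
Selection 3: 2892 + 324 = 3216
Selection 4: 3216 + 324 = 3540 → 3540 − 3395 = 145
Selection 5: 145 + 324 = 469
Selection 6: 469 + 324 = 793
Selection 7: 793 + 324 = 1117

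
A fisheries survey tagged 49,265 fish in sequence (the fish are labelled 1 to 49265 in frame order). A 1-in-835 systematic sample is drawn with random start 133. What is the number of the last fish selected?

k = 835
59th selection = r + (59−1)·k = 133 + 58×835 = 133 + 48430 = 48563

48563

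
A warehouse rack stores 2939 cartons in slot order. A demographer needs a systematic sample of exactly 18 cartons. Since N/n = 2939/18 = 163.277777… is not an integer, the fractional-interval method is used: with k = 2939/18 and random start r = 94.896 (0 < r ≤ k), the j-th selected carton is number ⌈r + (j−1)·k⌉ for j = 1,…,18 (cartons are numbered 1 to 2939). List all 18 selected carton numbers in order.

j=1: r + 0k = 94.896 → ⌈·⌉ = 95
j=2: r + 1k = 258.173777… → ⌈·⌉ = 259
j=3: r + 2k = 421.451555… → ⌈·⌉ = 422
j=4: r + 3k = 584.729333… → ⌈·⌉ = 585
j=5: r + 4k = 748.007111… → ⌈·⌉ = 749
j=6: r + 5k = 911.284888… → ⌈·⌉ = 912
j=7: r + 6k = 1074.562666… → ⌈·⌉ = 1075
j=8: r + 7k = 1237.840444… → ⌈·⌉ = 1238
j=9: r + 8k = 1401.118222… → ⌈·⌉ = 1402
j=10: r + 9k = 1564.396 → ⌈·⌉ = 1565
j=11: r + 10k = 1727.673777… → ⌈·⌉ = 1728
j=12: r + 11k = 1890.951555… → ⌈·⌉ = 1891
j=13: r + 12k = 2054.229333… → ⌈·⌉ = 2055
j=14: r + 13k = 2217.507111… → ⌈·⌉ = 2218
j=15: r + 14k = 2380.784888… → ⌈·⌉ = 2381
j=16: r + 15k = 2544.062666… → ⌈·⌉ = 2545
j=17: r + 16k = 2707.340444… → ⌈·⌉ = 2708
j=18: r + 17k = 2870.618222… → ⌈·⌉ = 2871

95, 259, 422, 585, 749, 912, 1075, 1238, 1402, 1565, 1728, 1891, 2055, 2218, 2381, 2545, 2708, 2871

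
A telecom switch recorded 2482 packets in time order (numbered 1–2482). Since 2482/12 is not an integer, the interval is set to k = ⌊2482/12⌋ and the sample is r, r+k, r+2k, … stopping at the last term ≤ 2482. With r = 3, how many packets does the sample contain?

k = ⌊2482/12⌋ = 206
Achieved size = ⌊(2482 − 3)/206⌋ + 1 = ⌊2479/206⌋ + 1 = 12 + 1 = 13
(last selection: 3 + 12×206 = 2475 ≤ 2482; next would be 2681 > 2482)

13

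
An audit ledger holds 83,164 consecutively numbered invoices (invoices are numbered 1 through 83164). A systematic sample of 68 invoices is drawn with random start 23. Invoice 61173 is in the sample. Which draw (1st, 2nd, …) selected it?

k = 83164/68 = 1223
position = (61173 − 23)/1223 + 1 = 61150/1223 + 1 = 50 + 1 = 51

51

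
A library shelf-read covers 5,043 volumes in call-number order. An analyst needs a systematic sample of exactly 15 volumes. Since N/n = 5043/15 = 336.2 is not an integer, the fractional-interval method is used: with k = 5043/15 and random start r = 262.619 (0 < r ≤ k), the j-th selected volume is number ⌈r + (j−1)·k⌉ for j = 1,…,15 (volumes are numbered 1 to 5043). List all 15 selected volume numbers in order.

j=1: r + 0k = 262.619 → ⌈·⌉ = 263
j=2: r + 1k = 598.819 → ⌈·⌉ = 599
j=3: r + 2k = 935.019 → ⌈·⌉ = 936
j=4: r + 3k = 1271.219 → ⌈·⌉ = 1272
j=5: r + 4k = 1607.419 → ⌈·⌉ = 1608
j=6: r + 5k = 1943.619 → ⌈·⌉ = 1944
j=7: r + 6k = 2279.819 → ⌈·⌉ = 2280
j=8: r + 7k = 2616.019 → ⌈·⌉ = 2617
j=9: r + 8k = 2952.219 → ⌈·⌉ = 2953
j=10: r + 9k = 3288.419 → ⌈·⌉ = 3289
j=11: r + 10k = 3624.619 → ⌈·⌉ = 3625
j=12: r + 11k = 3960.819 → ⌈·⌉ = 3961
j=13: r + 12k = 4297.019 → ⌈·⌉ = 4298
j=14: r + 13k = 4633.219 → ⌈·⌉ = 4634
j=15: r + 14k = 4969.419 → ⌈·⌉ = 4970

263, 599, 936, 1272, 1608, 1944, 2280, 2617, 2953, 3289, 3625, 3961, 4298, 4634, 4970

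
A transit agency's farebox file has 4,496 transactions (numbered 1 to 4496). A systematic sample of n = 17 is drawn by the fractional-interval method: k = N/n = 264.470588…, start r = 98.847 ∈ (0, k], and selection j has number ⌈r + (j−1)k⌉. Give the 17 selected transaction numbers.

j=1: r + 0k = 98.847 → ⌈·⌉ = 99
j=2: r + 1k = 363.317588… → ⌈·⌉ = 364
j=3: r + 2k = 627.788176… → ⌈·⌉ = 628
j=4: r + 3k = 892.258764… → ⌈·⌉ = 893
j=5: r + 4k = 1156.729352… → ⌈·⌉ = 1157
j=6: r + 5k = 1421.199941… → ⌈·⌉ = 1422
j=7: r + 6k = 1685.670529… → ⌈·⌉ = 1686
j=8: r + 7k = 1950.141117… → ⌈·⌉ = 1951
j=9: r + 8k = 2214.611705… → ⌈·⌉ = 2215
j=10: r + 9k = 2479.082294… → ⌈·⌉ = 2480
j=11: r + 10k = 2743.552882… → ⌈·⌉ = 2744
j=12: r + 11k = 3008.023470… → ⌈·⌉ = 3009
j=13: r + 12k = 3272.494058… → ⌈·⌉ = 3273
j=14: r + 13k = 3536.964647… → ⌈·⌉ = 3537
j=15: r + 14k = 3801.435235… → ⌈·⌉ = 3802
j=16: r + 15k = 4065.905823… → ⌈·⌉ = 4066
j=17: r + 16k = 4330.376411… → ⌈·⌉ = 4331

99, 364, 628, 893, 1157, 1422, 1686, 1951, 2215, 2480, 2744, 3009, 3273, 3537, 3802, 4066, 4331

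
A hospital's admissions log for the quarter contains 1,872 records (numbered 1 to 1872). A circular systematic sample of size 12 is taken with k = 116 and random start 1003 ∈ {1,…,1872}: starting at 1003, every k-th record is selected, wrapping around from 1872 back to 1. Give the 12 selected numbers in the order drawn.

1003, 1119, 1235, 1351, 1467, 1583, 1699, 1815, 59, 175, 291, 407

Selection 1: 1003
Selection 2: 1003 + 116 = 1119
Selection 3: 1119 + 116 = 1235
Selection 4: 1235 + 116 = 1351
Selection 5: 1351 + 116 = 1467
Selection 6: 1467 + 116 = 1583
Selection 7: 1583 + 116 = 1699
Selection 8: 1699 + 116 = 1815
Selection 9: 1815 + 116 = 1931 → 1931 − 1872 = 59
Selection 10: 59 + 116 = 175
Selection 11: 175 + 116 = 291
Selection 12: 291 + 116 = 407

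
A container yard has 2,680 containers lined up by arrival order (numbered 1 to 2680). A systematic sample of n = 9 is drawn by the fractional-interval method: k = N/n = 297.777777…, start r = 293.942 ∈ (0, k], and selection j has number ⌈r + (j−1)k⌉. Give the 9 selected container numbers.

294, 592, 890, 1188, 1486, 1783, 2081, 2379, 2677

j=1: r + 0k = 293.942 → ⌈·⌉ = 294
j=2: r + 1k = 591.719777… → ⌈·⌉ = 592
j=3: r + 2k = 889.497555… → ⌈·⌉ = 890
j=4: r + 3k = 1187.275333… → ⌈·⌉ = 1188
j=5: r + 4k = 1485.053111… → ⌈·⌉ = 1486
j=6: r + 5k = 1782.830888… → ⌈·⌉ = 1783
j=7: r + 6k = 2080.608666… → ⌈·⌉ = 2081
j=8: r + 7k = 2378.386444… → ⌈·⌉ = 2379
j=9: r + 8k = 2676.164222… → ⌈·⌉ = 2677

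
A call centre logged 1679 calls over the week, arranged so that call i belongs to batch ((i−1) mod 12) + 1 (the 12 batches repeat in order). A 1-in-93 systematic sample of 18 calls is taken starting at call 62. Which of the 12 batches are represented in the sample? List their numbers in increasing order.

Consecutive selections differ by k = 93, so their batch numbers differ by 93 mod 12 = 9.
gcd(93, 12) = 3, so the sample visits 12/3 = 4 distinct residues mod 12.
Start 62 is batch 2; the batches hit are 2, 5, 8, 11.

2, 5, 8, 11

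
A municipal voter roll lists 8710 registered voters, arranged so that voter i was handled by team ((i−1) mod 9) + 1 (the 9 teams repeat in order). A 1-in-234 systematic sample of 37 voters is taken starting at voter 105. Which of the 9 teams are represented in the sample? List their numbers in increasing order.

Consecutive selections differ by k = 234, so their team numbers differ by 234 mod 9 = 0.
gcd(234, 9) = 9, so the sample visits 9/9 = 1 distinct residues mod 9.
Start 105 is team 6; the teams hit are 6.

6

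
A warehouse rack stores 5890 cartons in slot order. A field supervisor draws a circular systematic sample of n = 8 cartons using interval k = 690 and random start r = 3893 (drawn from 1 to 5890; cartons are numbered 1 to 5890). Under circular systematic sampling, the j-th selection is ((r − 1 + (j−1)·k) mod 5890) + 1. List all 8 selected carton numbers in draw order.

Selection 1: 3893
Selection 2: 3893 + 690 = 4583
Selection 3: 4583 + 690 = 5273
Selection 4: 5273 + 690 = 5963 → 5963 − 5890 = 73
Selection 5: 73 + 690 = 763
Selection 6: 763 + 690 = 1453
Selection 7: 1453 + 690 = 2143
Selection 8: 2143 + 690 = 2833

3893, 4583, 5273, 73, 763, 1453, 2143, 2833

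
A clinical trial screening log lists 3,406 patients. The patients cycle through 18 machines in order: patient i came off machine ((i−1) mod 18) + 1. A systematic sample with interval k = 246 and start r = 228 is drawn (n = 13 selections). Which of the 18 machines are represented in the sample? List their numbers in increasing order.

6, 12, 18

Consecutive selections differ by k = 246, so their machine numbers differ by 246 mod 18 = 12.
gcd(246, 18) = 6, so the sample visits 18/6 = 3 distinct residues mod 18.
Start 228 is machine 12; the machines hit are 6, 12, 18.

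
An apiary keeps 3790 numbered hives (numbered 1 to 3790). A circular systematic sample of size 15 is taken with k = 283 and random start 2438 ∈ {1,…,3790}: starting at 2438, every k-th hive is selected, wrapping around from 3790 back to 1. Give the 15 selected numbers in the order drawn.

Selection 1: 2438
Selection 2: 2438 + 283 = 2721
Selection 3: 2721 + 283 = 3004
Selection 4: 3004 + 283 = 3287
Selection 5: 3287 + 283 = 3570
Selection 6: 3570 + 283 = 3853 → 3853 − 3790 = 63
Selection 7: 63 + 283 = 346
Selection 8: 346 + 283 = 629
Selection 9: 629 + 283 = 912
Selection 10: 912 + 283 = 1195
Selection 11: 1195 + 283 = 1478
Selection 12: 1478 + 283 = 1761
Selection 13: 1761 + 283 = 2044
Selection 14: 2044 + 283 = 2327
Selection 15: 2327 + 283 = 2610

2438, 2721, 3004, 3287, 3570, 63, 346, 629, 912, 1195, 1478, 1761, 2044, 2327, 2610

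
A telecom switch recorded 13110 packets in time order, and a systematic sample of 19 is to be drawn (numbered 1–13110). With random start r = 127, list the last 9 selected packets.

7027, 7717, 8407, 9097, 9787, 10477, 11167, 11857, 12547

k = N/n = 13110/19 = 690
11th selection = 127 + 10×690 = 7027
12th: 7027 + 690 = 7717
13th: 7717 + 690 = 8407
14th: 8407 + 690 = 9097
15th: 9097 + 690 = 9787
16th: 9787 + 690 = 10477
17th: 10477 + 690 = 11167
18th: 11167 + 690 = 11857
19th: 11857 + 690 = 12547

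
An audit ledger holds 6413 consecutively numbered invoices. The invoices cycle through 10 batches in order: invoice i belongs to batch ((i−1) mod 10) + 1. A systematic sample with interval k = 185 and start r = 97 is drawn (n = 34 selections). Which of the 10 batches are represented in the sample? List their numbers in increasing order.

2, 7

Consecutive selections differ by k = 185, so their batch numbers differ by 185 mod 10 = 5.
gcd(185, 10) = 5, so the sample visits 10/5 = 2 distinct residues mod 10.
Start 97 is batch 7; the batches hit are 2, 7.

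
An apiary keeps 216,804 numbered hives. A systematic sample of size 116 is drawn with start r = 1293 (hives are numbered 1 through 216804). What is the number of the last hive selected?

216228

k = 216804/116 = 1869
116th selection = r + (116−1)·k = 1293 + 115×1869 = 1293 + 214935 = 216228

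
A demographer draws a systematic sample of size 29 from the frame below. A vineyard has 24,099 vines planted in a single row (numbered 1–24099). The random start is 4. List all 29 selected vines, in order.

k = N/n = 24099/29 = 831
vine 1: 4
vine 2: 4 + 831 = 835
vine 3: 835 + 831 = 1666
vine 4: 1666 + 831 = 2497
vine 5: 2497 + 831 = 3328
vine 6: 3328 + 831 = 4159
vine 7: 4159 + 831 = 4990
vine 8: 4990 + 831 = 5821
vine 9: 5821 + 831 = 6652
vine 10: 6652 + 831 = 7483
vine 11: 7483 + 831 = 8314
vine 12: 8314 + 831 = 9145
vine 13: 9145 + 831 = 9976
vine 14: 9976 + 831 = 10807
vine 15: 10807 + 831 = 11638
vine 16: 11638 + 831 = 12469
vine 17: 12469 + 831 = 13300
vine 18: 13300 + 831 = 14131
vine 19: 14131 + 831 = 14962
vine 20: 14962 + 831 = 15793
vine 21: 15793 + 831 = 16624
vine 22: 16624 + 831 = 17455
vine 23: 17455 + 831 = 18286
vine 24: 18286 + 831 = 19117
vine 25: 19117 + 831 = 19948
vine 26: 19948 + 831 = 20779
vine 27: 20779 + 831 = 21610
vine 28: 21610 + 831 = 22441
vine 29: 22441 + 831 = 23272

4, 835, 1666, 2497, 3328, 4159, 4990, 5821, 6652, 7483, 8314, 9145, 9976, 10807, 11638, 12469, 13300, 14131, 14962, 15793, 16624, 17455, 18286, 19117, 19948, 20779, 21610, 22441, 23272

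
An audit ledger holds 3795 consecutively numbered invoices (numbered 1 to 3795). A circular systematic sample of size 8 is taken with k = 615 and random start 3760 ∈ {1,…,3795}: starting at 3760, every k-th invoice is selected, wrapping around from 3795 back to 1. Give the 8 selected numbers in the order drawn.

Selection 1: 3760
Selection 2: 3760 + 615 = 4375 → 4375 − 3795 = 580
Selection 3: 580 + 615 = 1195
Selection 4: 1195 + 615 = 1810
Selection 5: 1810 + 615 = 2425
Selection 6: 2425 + 615 = 3040
Selection 7: 3040 + 615 = 3655
Selection 8: 3655 + 615 = 4270 → 4270 − 3795 = 475

3760, 580, 1195, 1810, 2425, 3040, 3655, 475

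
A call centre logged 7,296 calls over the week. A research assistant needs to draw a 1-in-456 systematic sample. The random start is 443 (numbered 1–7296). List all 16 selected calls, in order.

443, 899, 1355, 1811, 2267, 2723, 3179, 3635, 4091, 4547, 5003, 5459, 5915, 6371, 6827, 7283

call 1: 443
call 2: 443 + 456 = 899
call 3: 899 + 456 = 1355
call 4: 1355 + 456 = 1811
call 5: 1811 + 456 = 2267
call 6: 2267 + 456 = 2723
call 7: 2723 + 456 = 3179
call 8: 3179 + 456 = 3635
call 9: 3635 + 456 = 4091
call 10: 4091 + 456 = 4547
call 11: 4547 + 456 = 5003
call 12: 5003 + 456 = 5459
call 13: 5459 + 456 = 5915
call 14: 5915 + 456 = 6371
call 15: 6371 + 456 = 6827
call 16: 6827 + 456 = 7283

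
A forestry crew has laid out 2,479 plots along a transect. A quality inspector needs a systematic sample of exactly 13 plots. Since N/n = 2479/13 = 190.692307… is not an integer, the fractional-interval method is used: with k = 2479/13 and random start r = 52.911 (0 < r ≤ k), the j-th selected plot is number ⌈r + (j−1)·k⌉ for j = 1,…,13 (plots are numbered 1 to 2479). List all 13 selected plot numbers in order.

53, 244, 435, 625, 816, 1007, 1198, 1388, 1579, 1770, 1960, 2151, 2342

j=1: r + 0k = 52.911 → ⌈·⌉ = 53
j=2: r + 1k = 243.603307… → ⌈·⌉ = 244
j=3: r + 2k = 434.295615… → ⌈·⌉ = 435
j=4: r + 3k = 624.987923… → ⌈·⌉ = 625
j=5: r + 4k = 815.680230… → ⌈·⌉ = 816
j=6: r + 5k = 1006.372538… → ⌈·⌉ = 1007
j=7: r + 6k = 1197.064846… → ⌈·⌉ = 1198
j=8: r + 7k = 1387.757153… → ⌈·⌉ = 1388
j=9: r + 8k = 1578.449461… → ⌈·⌉ = 1579
j=10: r + 9k = 1769.141769… → ⌈·⌉ = 1770
j=11: r + 10k = 1959.834076… → ⌈·⌉ = 1960
j=12: r + 11k = 2150.526384… → ⌈·⌉ = 2151
j=13: r + 12k = 2341.218692… → ⌈·⌉ = 2342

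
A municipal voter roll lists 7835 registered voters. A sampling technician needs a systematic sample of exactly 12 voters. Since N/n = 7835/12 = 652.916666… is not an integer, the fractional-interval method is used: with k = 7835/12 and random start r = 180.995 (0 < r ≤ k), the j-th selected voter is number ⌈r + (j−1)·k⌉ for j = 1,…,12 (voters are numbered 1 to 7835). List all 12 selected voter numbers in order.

181, 834, 1487, 2140, 2793, 3446, 4099, 4752, 5405, 6058, 6711, 7364

j=1: r + 0k = 180.995 → ⌈·⌉ = 181
j=2: r + 1k = 833.911666… → ⌈·⌉ = 834
j=3: r + 2k = 1486.828333… → ⌈·⌉ = 1487
j=4: r + 3k = 2139.745 → ⌈·⌉ = 2140
j=5: r + 4k = 2792.661666… → ⌈·⌉ = 2793
j=6: r + 5k = 3445.578333… → ⌈·⌉ = 3446
j=7: r + 6k = 4098.495 → ⌈·⌉ = 4099
j=8: r + 7k = 4751.411666… → ⌈·⌉ = 4752
j=9: r + 8k = 5404.328333… → ⌈·⌉ = 5405
j=10: r + 9k = 6057.245 → ⌈·⌉ = 6058
j=11: r + 10k = 6710.161666… → ⌈·⌉ = 6711
j=12: r + 11k = 7363.078333… → ⌈·⌉ = 7364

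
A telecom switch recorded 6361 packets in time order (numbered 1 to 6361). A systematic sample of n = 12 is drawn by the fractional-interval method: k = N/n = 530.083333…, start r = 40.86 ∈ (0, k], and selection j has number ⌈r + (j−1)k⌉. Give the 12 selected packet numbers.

41, 571, 1102, 1632, 2162, 2692, 3222, 3752, 4282, 4812, 5342, 5872

j=1: r + 0k = 40.86 → ⌈·⌉ = 41
j=2: r + 1k = 570.943333… → ⌈·⌉ = 571
j=3: r + 2k = 1101.026666… → ⌈·⌉ = 1102
j=4: r + 3k = 1631.11 → ⌈·⌉ = 1632
j=5: r + 4k = 2161.193333… → ⌈·⌉ = 2162
j=6: r + 5k = 2691.276666… → ⌈·⌉ = 2692
j=7: r + 6k = 3221.36 → ⌈·⌉ = 3222
j=8: r + 7k = 3751.443333… → ⌈·⌉ = 3752
j=9: r + 8k = 4281.526666… → ⌈·⌉ = 4282
j=10: r + 9k = 4811.61 → ⌈·⌉ = 4812
j=11: r + 10k = 5341.693333… → ⌈·⌉ = 5342
j=12: r + 11k = 5871.776666… → ⌈·⌉ = 5872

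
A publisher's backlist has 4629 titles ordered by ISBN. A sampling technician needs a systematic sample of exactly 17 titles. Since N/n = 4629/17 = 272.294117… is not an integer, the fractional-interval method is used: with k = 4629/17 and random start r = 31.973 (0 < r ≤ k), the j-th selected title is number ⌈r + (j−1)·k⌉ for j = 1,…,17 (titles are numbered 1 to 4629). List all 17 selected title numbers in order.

j=1: r + 0k = 31.973 → ⌈·⌉ = 32
j=2: r + 1k = 304.267117… → ⌈·⌉ = 305
j=3: r + 2k = 576.561235… → ⌈·⌉ = 577
j=4: r + 3k = 848.855352… → ⌈·⌉ = 849
j=5: r + 4k = 1121.149470… → ⌈·⌉ = 1122
j=6: r + 5k = 1393.443588… → ⌈·⌉ = 1394
j=7: r + 6k = 1665.737705… → ⌈·⌉ = 1666
j=8: r + 7k = 1938.031823… → ⌈·⌉ = 1939
j=9: r + 8k = 2210.325941… → ⌈·⌉ = 2211
j=10: r + 9k = 2482.620058… → ⌈·⌉ = 2483
j=11: r + 10k = 2754.914176… → ⌈·⌉ = 2755
j=12: r + 11k = 3027.208294… → ⌈·⌉ = 3028
j=13: r + 12k = 3299.502411… → ⌈·⌉ = 3300
j=14: r + 13k = 3571.796529… → ⌈·⌉ = 3572
j=15: r + 14k = 3844.090647… → ⌈·⌉ = 3845
j=16: r + 15k = 4116.384764… → ⌈·⌉ = 4117
j=17: r + 16k = 4388.678882… → ⌈·⌉ = 4389

32, 305, 577, 849, 1122, 1394, 1666, 1939, 2211, 2483, 2755, 3028, 3300, 3572, 3845, 4117, 4389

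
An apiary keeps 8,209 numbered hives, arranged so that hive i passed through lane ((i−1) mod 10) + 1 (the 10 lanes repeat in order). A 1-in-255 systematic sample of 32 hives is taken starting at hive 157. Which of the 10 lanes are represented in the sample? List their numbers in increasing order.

Consecutive selections differ by k = 255, so their lane numbers differ by 255 mod 10 = 5.
gcd(255, 10) = 5, so the sample visits 10/5 = 2 distinct residues mod 10.
Start 157 is lane 7; the lanes hit are 2, 7.

2, 7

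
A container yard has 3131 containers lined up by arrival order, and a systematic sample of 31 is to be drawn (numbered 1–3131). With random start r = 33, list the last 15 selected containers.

1649, 1750, 1851, 1952, 2053, 2154, 2255, 2356, 2457, 2558, 2659, 2760, 2861, 2962, 3063

k = N/n = 3131/31 = 101
17th selection = 33 + 16×101 = 1649
18th: 1649 + 101 = 1750
19th: 1750 + 101 = 1851
20th: 1851 + 101 = 1952
21st: 1952 + 101 = 2053
22nd: 2053 + 101 = 2154
23rd: 2154 + 101 = 2255
24th: 2255 + 101 = 2356
25th: 2356 + 101 = 2457
26th: 2457 + 101 = 2558
27th: 2558 + 101 = 2659
28th: 2659 + 101 = 2760
29th: 2760 + 101 = 2861
30th: 2861 + 101 = 2962
31st: 2962 + 101 = 3063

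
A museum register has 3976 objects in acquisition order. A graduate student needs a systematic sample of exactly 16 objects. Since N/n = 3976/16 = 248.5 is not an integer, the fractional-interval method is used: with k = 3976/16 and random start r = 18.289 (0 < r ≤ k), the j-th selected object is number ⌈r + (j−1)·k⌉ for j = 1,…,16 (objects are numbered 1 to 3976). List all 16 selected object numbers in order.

j=1: r + 0k = 18.289 → ⌈·⌉ = 19
j=2: r + 1k = 266.789 → ⌈·⌉ = 267
j=3: r + 2k = 515.289 → ⌈·⌉ = 516
j=4: r + 3k = 763.789 → ⌈·⌉ = 764
j=5: r + 4k = 1012.289 → ⌈·⌉ = 1013
j=6: r + 5k = 1260.789 → ⌈·⌉ = 1261
j=7: r + 6k = 1509.289 → ⌈·⌉ = 1510
j=8: r + 7k = 1757.789 → ⌈·⌉ = 1758
j=9: r + 8k = 2006.289 → ⌈·⌉ = 2007
j=10: r + 9k = 2254.789 → ⌈·⌉ = 2255
j=11: r + 10k = 2503.289 → ⌈·⌉ = 2504
j=12: r + 11k = 2751.789 → ⌈·⌉ = 2752
j=13: r + 12k = 3000.289 → ⌈·⌉ = 3001
j=14: r + 13k = 3248.789 → ⌈·⌉ = 3249
j=15: r + 14k = 3497.289 → ⌈·⌉ = 3498
j=16: r + 15k = 3745.789 → ⌈·⌉ = 3746

19, 267, 516, 764, 1013, 1261, 1510, 1758, 2007, 2255, 2504, 2752, 3001, 3249, 3498, 3746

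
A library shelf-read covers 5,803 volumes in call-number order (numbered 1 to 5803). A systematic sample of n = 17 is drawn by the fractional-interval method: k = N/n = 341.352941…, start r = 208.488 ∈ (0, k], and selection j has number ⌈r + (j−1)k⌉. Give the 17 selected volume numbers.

209, 550, 892, 1233, 1574, 1916, 2257, 2598, 2940, 3281, 3623, 3964, 4305, 4647, 4988, 5329, 5671

j=1: r + 0k = 208.488 → ⌈·⌉ = 209
j=2: r + 1k = 549.840941… → ⌈·⌉ = 550
j=3: r + 2k = 891.193882… → ⌈·⌉ = 892
j=4: r + 3k = 1232.546823… → ⌈·⌉ = 1233
j=5: r + 4k = 1573.899764… → ⌈·⌉ = 1574
j=6: r + 5k = 1915.252705… → ⌈·⌉ = 1916
j=7: r + 6k = 2256.605647… → ⌈·⌉ = 2257
j=8: r + 7k = 2597.958588… → ⌈·⌉ = 2598
j=9: r + 8k = 2939.311529… → ⌈·⌉ = 2940
j=10: r + 9k = 3280.664470… → ⌈·⌉ = 3281
j=11: r + 10k = 3622.017411… → ⌈·⌉ = 3623
j=12: r + 11k = 3963.370352… → ⌈·⌉ = 3964
j=13: r + 12k = 4304.723294… → ⌈·⌉ = 4305
j=14: r + 13k = 4646.076235… → ⌈·⌉ = 4647
j=15: r + 14k = 4987.429176… → ⌈·⌉ = 4988
j=16: r + 15k = 5328.782117… → ⌈·⌉ = 5329
j=17: r + 16k = 5670.135058… → ⌈·⌉ = 5671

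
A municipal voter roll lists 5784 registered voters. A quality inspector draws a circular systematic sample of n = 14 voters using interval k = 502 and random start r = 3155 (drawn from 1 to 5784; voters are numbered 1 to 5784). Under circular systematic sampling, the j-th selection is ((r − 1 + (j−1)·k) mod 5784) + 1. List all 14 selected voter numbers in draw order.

Selection 1: 3155
Selection 2: 3155 + 502 = 3657
Selection 3: 3657 + 502 = 4159
Selection 4: 4159 + 502 = 4661
Selection 5: 4661 + 502 = 5163
Selection 6: 5163 + 502 = 5665
Selection 7: 5665 + 502 = 6167 → 6167 − 5784 = 383
Selection 8: 383 + 502 = 885
Selection 9: 885 + 502 = 1387
Selection 10: 1387 + 502 = 1889
Selection 11: 1889 + 502 = 2391
Selection 12: 2391 + 502 = 2893
Selection 13: 2893 + 502 = 3395
Selection 14: 3395 + 502 = 3897

3155, 3657, 4159, 4661, 5163, 5665, 383, 885, 1387, 1889, 2391, 2893, 3395, 3897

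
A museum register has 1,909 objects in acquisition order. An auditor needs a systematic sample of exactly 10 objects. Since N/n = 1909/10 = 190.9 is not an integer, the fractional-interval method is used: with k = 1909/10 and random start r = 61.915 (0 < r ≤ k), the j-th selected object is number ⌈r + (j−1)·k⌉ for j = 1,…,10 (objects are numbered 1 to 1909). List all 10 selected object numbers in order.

62, 253, 444, 635, 826, 1017, 1208, 1399, 1590, 1781

j=1: r + 0k = 61.915 → ⌈·⌉ = 62
j=2: r + 1k = 252.815 → ⌈·⌉ = 253
j=3: r + 2k = 443.715 → ⌈·⌉ = 444
j=4: r + 3k = 634.615 → ⌈·⌉ = 635
j=5: r + 4k = 825.515 → ⌈·⌉ = 826
j=6: r + 5k = 1016.415 → ⌈·⌉ = 1017
j=7: r + 6k = 1207.315 → ⌈·⌉ = 1208
j=8: r + 7k = 1398.215 → ⌈·⌉ = 1399
j=9: r + 8k = 1589.115 → ⌈·⌉ = 1590
j=10: r + 9k = 1780.015 → ⌈·⌉ = 1781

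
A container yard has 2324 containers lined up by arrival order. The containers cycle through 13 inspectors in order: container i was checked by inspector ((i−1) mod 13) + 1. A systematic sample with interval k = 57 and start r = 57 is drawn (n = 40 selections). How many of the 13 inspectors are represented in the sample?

Consecutive selections differ by k = 57, so their inspector numbers differ by 57 mod 13 = 5.
gcd(57, 13) = 1, so the sample visits 13/1 = 13 distinct residues mod 13.
Start 57 is inspector 5; the inspectors hit are 1, 2, 3, 4, 5, 6, 7, 8, 9, 10, 11, 12, 13.

13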